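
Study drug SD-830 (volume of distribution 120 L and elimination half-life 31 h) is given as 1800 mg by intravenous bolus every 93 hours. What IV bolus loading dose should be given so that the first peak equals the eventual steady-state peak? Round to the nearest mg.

f = (1/2)^(93/31) ≈ 0.125000; accumulation ratio R = 1/(1−f) ≈ 1.14286.
Loading dose to hit Cmax,ss on first dose: D_load = D_maint·R ≈ 1800 × 1.14286 ≈ 2057.15 mg.

2057 mg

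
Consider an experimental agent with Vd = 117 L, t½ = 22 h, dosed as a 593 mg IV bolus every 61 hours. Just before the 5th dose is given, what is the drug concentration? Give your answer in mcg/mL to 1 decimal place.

0.9 mcg/mL

f = (1/2)^(τ/t½) = (1/2)^(61/22) ≈ 0.1463.
C₀ = D/Vd = 593/117 ≈ 5.068 mcg/mL.
Before the 5th dose, 4 doses have been given. Superposition: Cmin = C₀·(f + f² + … + f^4).
≈ 5.068 × (0.1463 + 0.0214 + 0.0031 + 0.0005) ≈ 5.068 × 0.1713 ≈ 0.868 mcg/mL.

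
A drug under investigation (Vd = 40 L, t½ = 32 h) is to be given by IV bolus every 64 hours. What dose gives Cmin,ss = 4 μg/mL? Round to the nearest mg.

480 mg

τ/t½ = 64/32 ≈ 2, so f = (1/2)^(64/32) ≈ 0.250000.
Cmin,ss = (D/Vd)·f/(1−f), so D = Cmin,ss·Vd·(1−f)/f.
D = 4 × 40 × (1−f)/f ≈ 4 × 40 × 3.00000 ≈ 480.00 mg.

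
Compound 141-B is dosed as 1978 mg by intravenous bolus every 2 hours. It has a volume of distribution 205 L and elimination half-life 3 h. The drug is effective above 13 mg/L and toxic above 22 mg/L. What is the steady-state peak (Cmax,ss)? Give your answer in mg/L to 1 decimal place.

Over one 2-h interval, 2/3 ≈ 0.66667 half-lives elapse, leaving f ≈ 0.6300 of each dose.
At steady state, accumulation factor R = 1/(1 − e^(−kτ)) ≈ 2.7027.
Single-dose peak C₀ = D/Vd = 1978/205 ≈ 9.649 mg/L.
Cmax,ss = C₀/(1 − f) ≈ 9.649/0.3700 ≈ 26.078 mg/L.
Peak 26.1 mg/L vs MTC 22 mg/L: exceeds toxic threshold.

26.1 mg/L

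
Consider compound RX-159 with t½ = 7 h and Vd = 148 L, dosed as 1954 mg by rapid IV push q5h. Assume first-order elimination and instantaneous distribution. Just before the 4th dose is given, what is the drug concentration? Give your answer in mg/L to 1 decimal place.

15.9 mg/L

f = (1/2)^(τ/t½) = (1/2)^(5/7) ≈ 0.6095.
C₀ = D/Vd = 1954/148 ≈ 13.203 mg/L.
Before the 4th dose, 3 doses have been given. Superposition: Cmin = C₀·(f + f² + … + f^3).
≈ 13.203 × (0.6095 + 0.3715 + 0.2264) ≈ 13.203 × 1.2074 ≈ 15.941 mg/L.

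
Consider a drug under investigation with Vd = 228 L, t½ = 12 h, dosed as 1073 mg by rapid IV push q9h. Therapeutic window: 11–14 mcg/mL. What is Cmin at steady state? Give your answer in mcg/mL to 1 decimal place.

6.9 mcg/mL

Over one 9-h interval, 9/12 ≈ 0.75 half-lives elapse, leaving f ≈ 0.5946 of each dose.
Accumulation ratio R = 1/(1 − f) ≈ 1/0.4054 ≈ 2.4667.
Each bolus raises the concentration by D/Vd = 1073/228 ≈ 4.706 mcg/mL.
Cmax,ss = C₀/(1 − f) ≈ 4.706/0.4054 ≈ 11.608 mcg/mL.
Steady-state trough Cmin,ss = Cmax,ss·f ≈ 11.608 × 0.5946 ≈ 6.902 mcg/mL.
Trough 6.9 mcg/mL vs MEC 11 mcg/mL: subtherapeutic.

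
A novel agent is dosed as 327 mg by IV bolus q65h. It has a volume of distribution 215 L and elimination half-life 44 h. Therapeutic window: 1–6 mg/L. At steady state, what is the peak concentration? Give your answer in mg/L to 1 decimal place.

Over one 65-h interval, 65/44 ≈ 1.4773 half-lives elapse, leaving f ≈ 0.3592 of each dose.
Accumulation ratio R = 1/(1 − f) ≈ 1/0.6408 ≈ 1.5605.
Single-dose peak C₀ = D/Vd = 327/215 ≈ 1.521 mg/L.
Steady-state peak Cmax,ss = C₀·R ≈ 1.521 × 1.5605 ≈ 2.374 mg/L.
Peak 2.4 mg/L vs MTC 6 mg/L: below toxic threshold.

2.4 mg/L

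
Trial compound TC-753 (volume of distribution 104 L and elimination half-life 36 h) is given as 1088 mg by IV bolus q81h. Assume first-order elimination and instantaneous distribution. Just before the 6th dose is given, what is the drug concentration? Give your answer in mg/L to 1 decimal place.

f = (1/2)^(τ/t½) = (1/2)^(81/36) ≈ 0.2102.
C₀ = D/Vd = 1088/104 ≈ 10.462 mg/L.
Before the 6th dose, 5 doses have been given. Superposition: Cmin = C₀·(f + f² + … + f^5).
≈ 10.462 × (0.2102 + 0.0442 + 0.0093 + 0.0020 + 0.0004) ≈ 10.462 × 0.2661 ≈ 2.784 mg/L.

2.8 mg/L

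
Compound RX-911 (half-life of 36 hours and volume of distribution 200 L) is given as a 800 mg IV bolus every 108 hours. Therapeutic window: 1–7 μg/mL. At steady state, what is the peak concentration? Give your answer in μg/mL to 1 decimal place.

4.6 μg/mL

τ = 108 h = 3 half-lives, so f = (1/2)^3 = 0.125.
Accumulation ratio R = 1/(1 − f) = 1/0.875 = 8/7.
Single-dose peak C₀ = D/Vd = 800/200 = 4 μg/mL.
Steady-state peak Cmax,ss = C₀·R = 4 × 8/7 ≈ 4.571 μg/mL.
Peak 4.6 μg/mL vs MTC 7 μg/mL: below toxic threshold.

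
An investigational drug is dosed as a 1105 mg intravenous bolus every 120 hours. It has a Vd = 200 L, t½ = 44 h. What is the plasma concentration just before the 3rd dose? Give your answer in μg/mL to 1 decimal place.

1.0 μg/mL

f = (1/2)^(τ/t½) = (1/2)^(120/44) ≈ 0.1510.
C₀ = D/Vd = 1105/200 ≈ 5.525 μg/mL.
Before the 3rd dose, 2 doses have been given. Superposition: Cmin = C₀·(f + f²).
≈ 5.525 × (0.1510 + 0.0228) ≈ 5.525 × 0.1738 ≈ 0.960 μg/mL.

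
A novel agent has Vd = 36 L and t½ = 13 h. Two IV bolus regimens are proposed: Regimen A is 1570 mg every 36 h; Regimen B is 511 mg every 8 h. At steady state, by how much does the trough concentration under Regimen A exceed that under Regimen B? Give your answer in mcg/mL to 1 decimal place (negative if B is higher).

Regimen A: f = (1/2)^(36/13) ≈ 0.1467; Cmin,ss = (1570/36)·f/(1−f) ≈ 7.498 mcg/mL.
Regimen B: f = (1/2)^(8/13) ≈ 0.6528; Cmin,ss = (511/36)·f/(1−f) ≈ 26.688 mcg/mL.
Difference ≈ 7.498 − 26.688 ≈ -19.190 mcg/mL.

-19.2 mcg/mL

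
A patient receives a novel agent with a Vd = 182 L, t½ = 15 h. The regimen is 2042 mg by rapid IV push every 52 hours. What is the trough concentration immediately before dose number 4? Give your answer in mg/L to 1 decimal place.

1.1 mg/L

f = (1/2)^(τ/t½) = (1/2)^(52/15) ≈ 0.0905.
C₀ = D/Vd = 2042/182 ≈ 11.220 mg/L.
Before the 4th dose, 3 doses have been given. Superposition: Cmin = C₀·(f + f² + … + f^3).
≈ 11.220 × (0.0905 + 0.0082 + 0.0007) ≈ 11.220 × 0.0994 ≈ 1.115 mg/L.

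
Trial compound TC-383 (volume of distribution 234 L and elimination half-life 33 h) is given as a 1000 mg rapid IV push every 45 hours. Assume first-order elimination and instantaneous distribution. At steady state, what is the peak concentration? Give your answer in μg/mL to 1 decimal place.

7.0 μg/mL

τ/t½ = 45/33 ≈ 1.3636, so fraction remaining f = (1/2)^(45/33) ≈ 0.3886.
At steady state, accumulation factor R = 1/(1 − e^(−kτ)) ≈ 1.6356.
Single-dose peak C₀ = D/Vd = 1000/234 ≈ 4.274 μg/mL.
Steady-state peak Cmax,ss = C₀·R ≈ 4.274 × 1.6356 ≈ 6.991 μg/mL.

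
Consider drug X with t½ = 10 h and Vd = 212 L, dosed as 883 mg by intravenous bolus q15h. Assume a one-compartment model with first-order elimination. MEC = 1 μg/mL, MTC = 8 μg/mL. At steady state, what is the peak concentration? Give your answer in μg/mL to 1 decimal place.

6.4 μg/mL

k = ln2/t½ = ln2/10 ≈ 0.069315 h⁻¹; fraction remaining f = e^(−kτ) = e^(−0.069315×15) ≈ 0.3536.
Accumulation ratio R = 1/(1 − f) ≈ 1/0.6464 ≈ 1.5470.
Each bolus raises the concentration by D/Vd = 883/212 ≈ 4.165 μg/mL.
Steady-state peak Cmax,ss = C₀·R ≈ 4.165 × 1.5470 ≈ 6.443 μg/mL.
Peak 6.4 μg/mL vs MTC 8 μg/mL: below toxic threshold.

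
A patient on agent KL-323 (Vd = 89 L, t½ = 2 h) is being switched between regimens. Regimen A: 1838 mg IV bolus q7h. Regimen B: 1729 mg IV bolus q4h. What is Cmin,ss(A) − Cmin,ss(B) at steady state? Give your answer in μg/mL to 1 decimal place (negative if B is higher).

Regimen A: f = (1/2)^(7/2) ≈ 0.0884; Cmin,ss = (1838/89)·f/(1−f) ≈ 2.003 μg/mL.
Regimen B: f = (1/2)^(4/2) ≈ 0.2500; Cmin,ss = (1729/89)·f/(1−f) ≈ 6.476 μg/mL.
Difference ≈ 2.003 − 6.476 ≈ -4.473 μg/mL.

-4.5 μg/mL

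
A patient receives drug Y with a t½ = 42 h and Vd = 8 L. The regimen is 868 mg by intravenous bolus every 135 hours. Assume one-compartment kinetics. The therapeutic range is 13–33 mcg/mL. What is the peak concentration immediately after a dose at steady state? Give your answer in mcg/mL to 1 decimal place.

k = ln2/t½ = ln2/42 ≈ 0.016504 h⁻¹; fraction remaining f = e^(−kτ) = e^(−0.016504×135) ≈ 0.1077.
At steady state, accumulation factor R = 1/(1 − e^(−kτ)) ≈ 1.1207.
Single-dose peak C₀ = D/Vd = 868/8 ≈ 108.500 mcg/mL.
Steady-state peak Cmax,ss = C₀·R ≈ 108.500 × 1.1207 ≈ 121.596 mcg/mL.
Peak 121.6 mcg/mL vs MTC 33 mcg/mL: exceeds toxic threshold.

121.6 mcg/mL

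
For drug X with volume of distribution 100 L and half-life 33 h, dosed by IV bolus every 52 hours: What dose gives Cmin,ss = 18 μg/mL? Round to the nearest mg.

τ/t½ = 52/33 ≈ 1.5758, so f = (1/2)^(52/33) ≈ 0.335467.
Cmin,ss = (D/Vd)·f/(1−f), so D = Cmin,ss·Vd·(1−f)/f.
D = 18 × 100 × (1−f)/f ≈ 18 × 100 × 1.98092 ≈ 3565.66 mg.

3566 mg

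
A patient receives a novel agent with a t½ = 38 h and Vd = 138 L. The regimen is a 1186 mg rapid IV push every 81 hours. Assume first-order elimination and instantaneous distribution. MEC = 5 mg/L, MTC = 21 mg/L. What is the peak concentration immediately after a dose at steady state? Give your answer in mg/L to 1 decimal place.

τ/t½ = 81/38 ≈ 2.1316, so fraction remaining f = (1/2)^(81/38) ≈ 0.2282.
Accumulation ratio R = 1/(1 − f) ≈ 1/0.7718 ≈ 1.2957.
Single-dose peak C₀ = D/Vd = 1186/138 ≈ 8.594 mg/L.
Steady-state peak Cmax,ss = C₀·R ≈ 8.594 × 1.2957 ≈ 11.135 mg/L.
Peak 11.1 mg/L vs MTC 21 mg/L: below toxic threshold.

11.1 mg/L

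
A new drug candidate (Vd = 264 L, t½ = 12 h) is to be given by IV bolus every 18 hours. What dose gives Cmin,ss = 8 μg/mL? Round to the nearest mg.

τ/t½ = 18/12 ≈ 1.5, so f = (1/2)^(18/12) ≈ 0.353553.
Cmin,ss = (D/Vd)·f/(1−f), so D = Cmin,ss·Vd·(1−f)/f.
D = 8 × 264 × (1−f)/f ≈ 8 × 264 × 1.82843 ≈ 3861.64 mg.

3862 mg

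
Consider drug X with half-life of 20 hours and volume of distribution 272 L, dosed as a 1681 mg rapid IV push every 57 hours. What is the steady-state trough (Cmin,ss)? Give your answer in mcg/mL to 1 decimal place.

1.0 mcg/mL

Over one 57-h interval, 57/20 ≈ 2.85 half-lives elapse, leaving f ≈ 0.1387 of each dose.
Single-dose peak C₀ = D/Vd = 1681/272 ≈ 6.180 mcg/mL.
Steady-state trough Cmin,ss = C₀·f/(1−f) ≈ 6.180 × 0.1387/0.8613 ≈ 0.995 mcg/mL.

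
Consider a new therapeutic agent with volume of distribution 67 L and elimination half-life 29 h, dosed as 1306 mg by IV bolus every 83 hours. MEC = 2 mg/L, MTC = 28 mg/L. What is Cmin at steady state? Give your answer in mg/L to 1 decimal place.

τ/t½ = 83/29 ≈ 2.8621, so fraction remaining f = (1/2)^(83/29) ≈ 0.1375.
Each bolus raises the concentration by D/Vd = 1306/67 ≈ 19.493 mg/L.
Steady-state trough Cmin,ss = C₀·f/(1−f) ≈ 19.493 × 0.1375/0.8625 ≈ 3.108 mg/L.
Trough 3.1 mg/L vs MEC 2 mg/L: adequate.

3.1 mg/L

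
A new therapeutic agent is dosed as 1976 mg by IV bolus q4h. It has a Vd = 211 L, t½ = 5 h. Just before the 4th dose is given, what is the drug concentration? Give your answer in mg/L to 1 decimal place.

f = (1/2)^(τ/t½) = (1/2)^(4/5) ≈ 0.5743.
C₀ = D/Vd = 1976/211 ≈ 9.365 mg/L.
Before the 4th dose, 3 doses have been given. Superposition: Cmin = C₀·(f + f² + … + f^3).
≈ 9.365 × (0.5743 + 0.3298 + 0.1894) ≈ 9.365 × 1.0935 ≈ 10.241 mg/L.

10.2 mg/L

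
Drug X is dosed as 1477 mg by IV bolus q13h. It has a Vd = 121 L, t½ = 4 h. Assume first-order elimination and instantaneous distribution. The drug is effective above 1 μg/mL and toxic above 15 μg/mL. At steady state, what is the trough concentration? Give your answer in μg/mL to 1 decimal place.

τ/t½ = 13/4 ≈ 3.25, so fraction remaining f = (1/2)^(13/4) ≈ 0.1051.
Single-dose peak C₀ = D/Vd = 1477/121 ≈ 12.207 μg/mL.
Steady-state trough Cmin,ss = C₀·f/(1−f) ≈ 12.207 × 0.1051/0.8949 ≈ 1.434 μg/mL.
Trough 1.4 μg/mL vs MEC 1 μg/mL: adequate.

1.4 μg/mL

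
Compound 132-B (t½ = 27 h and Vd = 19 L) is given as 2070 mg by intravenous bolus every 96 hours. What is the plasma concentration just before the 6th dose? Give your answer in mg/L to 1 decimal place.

10.1 mg/L

f = (1/2)^(τ/t½) = (1/2)^(96/27) ≈ 0.0850.
C₀ = D/Vd = 2070/19 ≈ 108.947 mg/L.
Before the 6th dose, 5 doses have been given. Superposition: Cmin = C₀·(f + f² + … + f^5).
≈ 108.947 × (0.0850 + 0.0072 + 0.0006 + 0.0001 + 0.0000) ≈ 108.947 × 0.0929 ≈ 10.121 mg/L.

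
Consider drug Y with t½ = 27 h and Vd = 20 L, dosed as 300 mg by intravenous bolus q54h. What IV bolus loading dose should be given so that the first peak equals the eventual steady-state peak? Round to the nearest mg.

f = (1/2)^(54/27) ≈ 0.250000; accumulation ratio R = 1/(1−f) ≈ 1.33333.
Loading dose to hit Cmax,ss on first dose: D_load = D_maint·R ≈ 300 × 1.33333 ≈ 400.00 mg.

400 mg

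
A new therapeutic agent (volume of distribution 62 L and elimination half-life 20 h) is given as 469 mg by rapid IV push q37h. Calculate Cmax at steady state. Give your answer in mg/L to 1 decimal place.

k = ln2/t½ = ln2/20 ≈ 0.034657 h⁻¹; fraction remaining f = e^(−kτ) = e^(−0.034657×37) ≈ 0.2774.
Accumulation ratio R = 1/(1 − f) ≈ 1/0.7226 ≈ 1.3839.
Single-dose peak C₀ = D/Vd = 469/62 ≈ 7.565 mg/L.
Steady-state peak Cmax,ss = C₀·R ≈ 7.565 × 1.3839 ≈ 10.469 mg/L.

10.5 mg/L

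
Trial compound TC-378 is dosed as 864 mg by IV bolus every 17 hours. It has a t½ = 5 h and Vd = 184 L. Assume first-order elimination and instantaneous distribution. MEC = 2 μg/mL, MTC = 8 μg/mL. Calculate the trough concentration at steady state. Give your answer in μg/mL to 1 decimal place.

0.5 μg/mL

Over one 17-h interval, 17/5 ≈ 3.4 half-lives elapse, leaving f ≈ 0.0947 of each dose.
Accumulation ratio R = 1/(1 − f) ≈ 1/0.9053 ≈ 1.1046.
Single-dose peak C₀ = D/Vd = 864/184 ≈ 4.696 μg/mL.
Steady-state peak Cmax,ss = C₀·R ≈ 4.696 × 1.1046 ≈ 5.187 μg/mL.
Steady-state trough Cmin,ss = Cmax,ss·f ≈ 5.187 × 0.0947 ≈ 0.491 μg/mL.
Trough 0.5 μg/mL vs MEC 2 μg/mL: subtherapeutic.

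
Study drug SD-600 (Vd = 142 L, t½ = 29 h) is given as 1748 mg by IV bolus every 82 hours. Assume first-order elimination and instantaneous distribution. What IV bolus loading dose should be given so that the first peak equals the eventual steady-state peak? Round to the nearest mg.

f = (1/2)^(82/29) ≈ 0.140868; accumulation ratio R = 1/(1−f) ≈ 1.16397.
Loading dose to hit Cmax,ss on first dose: D_load = D_maint·R ≈ 1748 × 1.16397 ≈ 2034.62 mg.

2035 mg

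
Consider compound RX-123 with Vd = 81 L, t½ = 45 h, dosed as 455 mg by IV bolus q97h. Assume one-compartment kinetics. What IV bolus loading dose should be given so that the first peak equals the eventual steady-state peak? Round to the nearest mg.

587 mg

f = (1/2)^(97/45) ≈ 0.224447; accumulation ratio R = 1/(1−f) ≈ 1.28940.
Loading dose to hit Cmax,ss on first dose: D_load = D_maint·R ≈ 455 × 1.28940 ≈ 586.68 mg.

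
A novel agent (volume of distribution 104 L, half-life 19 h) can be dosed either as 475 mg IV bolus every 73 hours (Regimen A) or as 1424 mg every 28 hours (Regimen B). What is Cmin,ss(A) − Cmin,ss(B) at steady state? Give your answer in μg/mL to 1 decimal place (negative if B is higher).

-7.4 μg/mL

Regimen A: f = (1/2)^(73/19) ≈ 0.0697; Cmin,ss = (475/104)·f/(1−f) ≈ 0.342 μg/mL.
Regimen B: f = (1/2)^(28/19) ≈ 0.3601; Cmin,ss = (1424/104)·f/(1−f) ≈ 7.705 μg/mL.
Difference ≈ 0.342 − 7.705 ≈ -7.363 μg/mL.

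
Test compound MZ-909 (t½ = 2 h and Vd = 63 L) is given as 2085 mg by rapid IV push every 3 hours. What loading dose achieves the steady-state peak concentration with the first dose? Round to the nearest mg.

3225 mg

f = (1/2)^(3/2) ≈ 0.353553; accumulation ratio R = 1/(1−f) ≈ 1.54692.
Loading dose to hit Cmax,ss on first dose: D_load = D_maint·R ≈ 2085 × 1.54692 ≈ 3225.33 mg.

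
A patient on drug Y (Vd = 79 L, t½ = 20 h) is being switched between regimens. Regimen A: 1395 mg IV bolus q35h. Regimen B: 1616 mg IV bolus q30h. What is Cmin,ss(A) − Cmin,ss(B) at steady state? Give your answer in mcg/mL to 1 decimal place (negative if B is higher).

Regimen A: f = (1/2)^(35/20) ≈ 0.2973; Cmin,ss = (1395/79)·f/(1−f) ≈ 7.471 mcg/mL.
Regimen B: f = (1/2)^(30/20) ≈ 0.3536; Cmin,ss = (1616/79)·f/(1−f) ≈ 11.190 mcg/mL.
Difference ≈ 7.471 − 11.190 ≈ -3.719 mcg/mL.

-3.7 mcg/mL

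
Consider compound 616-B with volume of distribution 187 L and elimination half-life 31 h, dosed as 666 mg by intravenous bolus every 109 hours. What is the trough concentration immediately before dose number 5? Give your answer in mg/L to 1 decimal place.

f = (1/2)^(τ/t½) = (1/2)^(109/31) ≈ 0.0874.
C₀ = D/Vd = 666/187 ≈ 3.561 mg/L.
Before the 5th dose, 4 doses have been given. Superposition: Cmin = C₀·(f + f² + … + f^4).
≈ 3.561 × (0.0874 + 0.0076 + 0.0007 + 0.0001) ≈ 3.561 × 0.0958 ≈ 0.341 mg/L.

0.3 mg/L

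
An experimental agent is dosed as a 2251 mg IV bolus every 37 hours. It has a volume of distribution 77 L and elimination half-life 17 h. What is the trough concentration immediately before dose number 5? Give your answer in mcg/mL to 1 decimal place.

8.3 mcg/mL

f = (1/2)^(τ/t½) = (1/2)^(37/17) ≈ 0.2212.
C₀ = D/Vd = 2251/77 ≈ 29.234 mcg/mL.
Before the 5th dose, 4 doses have been given. Superposition: Cmin = C₀·(f + f² + … + f^4).
≈ 29.234 × (0.2212 + 0.0489 + 0.0108 + 0.0024) ≈ 29.234 × 0.2833 ≈ 8.282 mcg/mL.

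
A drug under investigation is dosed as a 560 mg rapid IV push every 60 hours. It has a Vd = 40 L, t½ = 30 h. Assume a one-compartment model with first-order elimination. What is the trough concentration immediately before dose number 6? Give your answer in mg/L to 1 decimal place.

f = (1/2)^(τ/t½) = (1/2)^(60/30) ≈ 0.2500.
C₀ = D/Vd = 560/40 ≈ 14.000 mg/L.
Before the 6th dose, 5 doses have been given. Superposition: Cmin = C₀·(f + f² + … + f^5).
≈ 14.000 × (0.2500 + 0.0625 + 0.0156 + 0.0039 + 0.0010) ≈ 14.000 × 0.3330 ≈ 4.662 mg/L.

4.7 mg/L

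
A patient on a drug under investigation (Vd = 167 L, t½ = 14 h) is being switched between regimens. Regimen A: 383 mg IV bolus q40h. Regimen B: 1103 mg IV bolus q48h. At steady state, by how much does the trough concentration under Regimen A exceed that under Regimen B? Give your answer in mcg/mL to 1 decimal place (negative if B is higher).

-0.3 mcg/mL

Regimen A: f = (1/2)^(40/14) ≈ 0.1380; Cmin,ss = (383/167)·f/(1−f) ≈ 0.367 mcg/mL.
Regimen B: f = (1/2)^(48/14) ≈ 0.0929; Cmin,ss = (1103/167)·f/(1−f) ≈ 0.676 mcg/mL.
Difference ≈ 0.367 − 0.676 ≈ -0.309 mcg/mL.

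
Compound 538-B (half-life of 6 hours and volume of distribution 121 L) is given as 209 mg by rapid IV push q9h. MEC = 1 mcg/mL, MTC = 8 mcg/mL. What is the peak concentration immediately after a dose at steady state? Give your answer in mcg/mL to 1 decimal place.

k = ln2/t½ = ln2/6 ≈ 0.115525 h⁻¹; fraction remaining f = e^(−kτ) = e^(−0.115525×9) ≈ 0.3536.
Accumulation ratio R = 1/(1 − f) ≈ 1/0.6464 ≈ 1.5470.
Single-dose peak C₀ = D/Vd = 209/121 ≈ 1.727 mcg/mL.
Steady-state peak Cmax,ss = C₀·R ≈ 1.727 × 1.5470 ≈ 2.672 mcg/mL.
Peak 2.7 mcg/mL vs MTC 8 mcg/mL: below toxic threshold.

2.7 mcg/mL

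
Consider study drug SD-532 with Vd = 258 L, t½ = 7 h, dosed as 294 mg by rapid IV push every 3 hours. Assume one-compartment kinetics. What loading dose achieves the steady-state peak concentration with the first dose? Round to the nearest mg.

1144 mg

f = (1/2)^(3/7) ≈ 0.742997; accumulation ratio R = 1/(1−f) ≈ 3.89101.
Loading dose to hit Cmax,ss on first dose: D_load = D_maint·R ≈ 294 × 3.89101 ≈ 1143.96 mg.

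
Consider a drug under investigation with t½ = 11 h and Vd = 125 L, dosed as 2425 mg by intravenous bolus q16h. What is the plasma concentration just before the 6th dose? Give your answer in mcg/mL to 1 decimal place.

11.1 mcg/mL

f = (1/2)^(τ/t½) = (1/2)^(16/11) ≈ 0.3649.
C₀ = D/Vd = 2425/125 ≈ 19.400 mcg/mL.
Before the 6th dose, 5 doses have been given. Superposition: Cmin = C₀·(f + f² + … + f^5).
≈ 19.400 × (0.3649 + 0.1332 + 0.0486 + 0.0177 + 0.0065) ≈ 19.400 × 0.5709 ≈ 11.075 mcg/mL.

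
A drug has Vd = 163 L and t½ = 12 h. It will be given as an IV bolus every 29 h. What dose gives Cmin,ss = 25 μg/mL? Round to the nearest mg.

17683 mg

τ/t½ = 29/12 ≈ 2.4167, so f = (1/2)^(29/12) ≈ 0.187288.
Cmin,ss = (D/Vd)·f/(1−f), so D = Cmin,ss·Vd·(1−f)/f.
D = 25 × 163 × (1−f)/f ≈ 25 × 163 × 4.33937 ≈ 17682.93 mg.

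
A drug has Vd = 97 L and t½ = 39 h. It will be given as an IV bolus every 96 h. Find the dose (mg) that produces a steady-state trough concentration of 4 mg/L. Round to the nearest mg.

1749 mg

τ/t½ = 96/39 ≈ 2.4615, so f = (1/2)^(96/39) ≈ 0.181553.
Cmin,ss = (D/Vd)·f/(1−f), so D = Cmin,ss·Vd·(1−f)/f.
D = 4 × 97 × (1−f)/f ≈ 4 × 97 × 4.50803 ≈ 1749.12 mg.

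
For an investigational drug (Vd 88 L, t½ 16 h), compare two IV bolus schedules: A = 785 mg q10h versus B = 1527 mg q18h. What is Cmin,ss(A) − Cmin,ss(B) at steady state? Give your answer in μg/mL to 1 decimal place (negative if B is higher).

Regimen A: f = (1/2)^(10/16) ≈ 0.6484; Cmin,ss = (785/88)·f/(1−f) ≈ 16.451 μg/mL.
Regimen B: f = (1/2)^(18/16) ≈ 0.4585; Cmin,ss = (1527/88)·f/(1−f) ≈ 14.693 μg/mL.
Difference ≈ 16.451 − 14.693 ≈ 1.758 μg/mL.

1.8 μg/mL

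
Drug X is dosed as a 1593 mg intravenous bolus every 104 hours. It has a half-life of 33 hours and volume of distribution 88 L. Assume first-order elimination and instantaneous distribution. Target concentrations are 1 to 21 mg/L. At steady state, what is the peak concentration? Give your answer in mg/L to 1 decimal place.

k = ln2/t½ = ln2/33 ≈ 0.021004 h⁻¹; fraction remaining f = e^(−kτ) = e^(−0.021004×104) ≈ 0.1125.
Accumulation ratio R = 1/(1 − f) ≈ 1/0.8875 ≈ 1.1268.
Each bolus raises the concentration by D/Vd = 1593/88 ≈ 18.102 mg/L.
Steady-state peak Cmax,ss = C₀·R ≈ 18.102 × 1.1268 ≈ 20.397 mg/L.
Peak 20.4 mg/L vs MTC 21 mg/L: below toxic threshold.

20.4 mg/L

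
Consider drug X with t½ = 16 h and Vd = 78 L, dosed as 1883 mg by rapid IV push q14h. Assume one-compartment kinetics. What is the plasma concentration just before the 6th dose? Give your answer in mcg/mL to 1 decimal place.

27.6 mcg/mL

f = (1/2)^(τ/t½) = (1/2)^(14/16) ≈ 0.5453.
C₀ = D/Vd = 1883/78 ≈ 24.141 mcg/mL.
Before the 6th dose, 5 doses have been given. Superposition: Cmin = C₀·(f + f² + … + f^5).
≈ 24.141 × (0.5453 + 0.2974 + 0.1621 + 0.0884 + 0.0482) ≈ 24.141 × 1.1414 ≈ 27.555 mcg/mL.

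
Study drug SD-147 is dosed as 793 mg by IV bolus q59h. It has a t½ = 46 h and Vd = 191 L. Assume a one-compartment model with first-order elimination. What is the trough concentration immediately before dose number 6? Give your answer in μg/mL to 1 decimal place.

2.9 μg/mL

f = (1/2)^(τ/t½) = (1/2)^(59/46) ≈ 0.4111.
C₀ = D/Vd = 793/191 ≈ 4.152 μg/mL.
Before the 6th dose, 5 doses have been given. Superposition: Cmin = C₀·(f + f² + … + f^5).
≈ 4.152 × (0.4111 + 0.1690 + 0.0695 + 0.0286 + 0.0117) ≈ 4.152 × 0.6899 ≈ 2.864 μg/mL.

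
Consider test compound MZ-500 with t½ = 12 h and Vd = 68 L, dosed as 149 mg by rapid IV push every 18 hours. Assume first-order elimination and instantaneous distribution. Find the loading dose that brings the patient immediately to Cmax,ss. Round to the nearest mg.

f = (1/2)^(18/12) ≈ 0.353553; accumulation ratio R = 1/(1−f) ≈ 1.54692.
Loading dose to hit Cmax,ss on first dose: D_load = D_maint·R ≈ 149 × 1.54692 ≈ 230.49 mg.

230 mg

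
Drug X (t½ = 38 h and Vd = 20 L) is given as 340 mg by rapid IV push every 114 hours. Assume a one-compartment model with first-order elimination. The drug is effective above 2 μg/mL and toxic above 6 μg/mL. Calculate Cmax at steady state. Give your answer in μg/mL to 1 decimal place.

The dosing interval is 3 half-lives, so f = 2^(−3) = 0.125.
At steady state, R = 1/(1 − 0.125) = 8/7.
Single-dose peak C₀ = D/Vd = 340/20 = 17 μg/mL.
Steady-state peak Cmax,ss = C₀·R = 17 × 8/7 ≈ 19.429 μg/mL.
Peak 19.4 μg/mL vs MTC 6 μg/mL: exceeds toxic threshold.

19.4 μg/mL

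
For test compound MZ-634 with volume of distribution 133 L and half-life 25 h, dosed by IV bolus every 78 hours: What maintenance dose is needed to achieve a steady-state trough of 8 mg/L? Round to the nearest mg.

τ/t½ = 78/25 ≈ 3.12, so f = (1/2)^(78/25) ≈ 0.115023.
Cmin,ss = (D/Vd)·f/(1−f), so D = Cmin,ss·Vd·(1−f)/f.
D = 8 × 133 × (1−f)/f ≈ 8 × 133 × 7.69391 ≈ 8186.32 mg.

8186 mg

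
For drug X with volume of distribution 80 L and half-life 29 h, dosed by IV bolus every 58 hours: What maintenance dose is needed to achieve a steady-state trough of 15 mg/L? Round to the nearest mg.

3600 mg

τ/t½ = 58/29 ≈ 2, so f = (1/2)^(58/29) ≈ 0.250000.
Cmin,ss = (D/Vd)·f/(1−f), so D = Cmin,ss·Vd·(1−f)/f.
D = 15 × 80 × (1−f)/f ≈ 15 × 80 × 3.00000 ≈ 3600.00 mg.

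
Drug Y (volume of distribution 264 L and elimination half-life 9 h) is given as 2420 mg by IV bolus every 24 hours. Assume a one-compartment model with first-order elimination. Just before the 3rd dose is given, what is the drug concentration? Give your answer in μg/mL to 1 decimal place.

1.7 μg/mL

f = (1/2)^(τ/t½) = (1/2)^(24/9) ≈ 0.1575.
C₀ = D/Vd = 2420/264 ≈ 9.167 μg/mL.
Before the 3rd dose, 2 doses have been given. Superposition: Cmin = C₀·(f + f²).
≈ 9.167 × (0.1575 + 0.0248) ≈ 9.167 × 0.1823 ≈ 1.671 μg/mL.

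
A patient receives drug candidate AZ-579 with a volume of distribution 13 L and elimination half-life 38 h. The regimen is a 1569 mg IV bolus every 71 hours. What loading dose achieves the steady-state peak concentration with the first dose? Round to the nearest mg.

2161 mg

f = (1/2)^(71/38) ≈ 0.273873; accumulation ratio R = 1/(1−f) ≈ 1.37717.
Loading dose to hit Cmax,ss on first dose: D_load = D_maint·R ≈ 1569 × 1.37717 ≈ 2160.78 mg.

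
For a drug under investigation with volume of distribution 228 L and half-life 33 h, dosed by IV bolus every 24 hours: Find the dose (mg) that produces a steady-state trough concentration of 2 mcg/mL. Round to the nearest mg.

τ/t½ = 24/33 ≈ 0.72727, so f = (1/2)^(24/33) ≈ 0.604045.
Cmin,ss = (D/Vd)·f/(1−f), so D = Cmin,ss·Vd·(1−f)/f.
D = 2 × 228 × (1−f)/f ≈ 2 × 228 × 0.65551 ≈ 298.91 mg.

299 mg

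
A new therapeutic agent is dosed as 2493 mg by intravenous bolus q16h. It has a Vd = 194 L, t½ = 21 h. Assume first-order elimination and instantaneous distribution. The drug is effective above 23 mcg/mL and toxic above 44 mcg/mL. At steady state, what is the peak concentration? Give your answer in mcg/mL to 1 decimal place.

31.3 mcg/mL

τ/t½ = 16/21 ≈ 0.7619, so fraction remaining f = (1/2)^(16/21) ≈ 0.5897.
Accumulation ratio R = 1/(1 − f) ≈ 1/0.4103 ≈ 2.4372.
Each bolus raises the concentration by D/Vd = 2493/194 ≈ 12.851 mcg/mL.
Steady-state peak Cmax,ss = C₀·R ≈ 12.851 × 2.4372 ≈ 31.320 mcg/mL.
Peak 31.3 mcg/mL vs MTC 44 mcg/mL: below toxic threshold.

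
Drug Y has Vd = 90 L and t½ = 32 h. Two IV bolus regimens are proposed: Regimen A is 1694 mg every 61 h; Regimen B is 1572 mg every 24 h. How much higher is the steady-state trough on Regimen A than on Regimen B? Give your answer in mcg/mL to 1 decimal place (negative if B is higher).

Regimen A: f = (1/2)^(61/32) ≈ 0.2668; Cmin,ss = (1694/90)·f/(1−f) ≈ 6.849 mcg/mL.
Regimen B: f = (1/2)^(24/32) ≈ 0.5946; Cmin,ss = (1572/90)·f/(1−f) ≈ 25.618 mcg/mL.
Difference ≈ 6.849 − 25.618 ≈ -18.769 mcg/mL.

-18.8 mcg/mL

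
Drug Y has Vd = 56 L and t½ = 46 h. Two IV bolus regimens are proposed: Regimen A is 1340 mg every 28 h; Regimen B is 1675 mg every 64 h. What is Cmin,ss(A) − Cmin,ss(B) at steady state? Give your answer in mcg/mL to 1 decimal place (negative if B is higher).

27.2 mcg/mL

Regimen A: f = (1/2)^(28/46) ≈ 0.6558; Cmin,ss = (1340/56)·f/(1−f) ≈ 45.591 mcg/mL.
Regimen B: f = (1/2)^(64/46) ≈ 0.3812; Cmin,ss = (1675/56)·f/(1−f) ≈ 18.426 mcg/mL.
Difference ≈ 45.591 − 18.426 ≈ 27.165 mcg/mL.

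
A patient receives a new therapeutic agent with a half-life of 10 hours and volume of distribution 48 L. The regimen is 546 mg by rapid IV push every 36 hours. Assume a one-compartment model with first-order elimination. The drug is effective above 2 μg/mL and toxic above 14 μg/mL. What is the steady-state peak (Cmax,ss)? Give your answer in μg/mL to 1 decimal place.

12.4 μg/mL

τ/t½ = 36/10 ≈ 3.6, so fraction remaining f = (1/2)^(36/10) ≈ 0.0825.
At steady state, accumulation factor R = 1/(1 − e^(−kτ)) ≈ 1.0899.
Each bolus raises the concentration by D/Vd = 546/48 ≈ 11.375 μg/mL.
Steady-state peak Cmax,ss = C₀·R ≈ 11.375 × 1.0899 ≈ 12.398 μg/mL.
Peak 12.4 μg/mL vs MTC 14 μg/mL: below toxic threshold.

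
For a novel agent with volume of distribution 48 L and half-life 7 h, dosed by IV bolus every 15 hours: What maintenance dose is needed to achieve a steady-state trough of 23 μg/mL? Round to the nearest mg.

τ/t½ = 15/7 ≈ 2.1429, so f = (1/2)^(15/7) ≈ 0.226431.
Cmin,ss = (D/Vd)·f/(1−f), so D = Cmin,ss·Vd·(1−f)/f.
D = 23 × 48 × (1−f)/f ≈ 23 × 48 × 3.41636 ≈ 3771.66 mg.

3772 mg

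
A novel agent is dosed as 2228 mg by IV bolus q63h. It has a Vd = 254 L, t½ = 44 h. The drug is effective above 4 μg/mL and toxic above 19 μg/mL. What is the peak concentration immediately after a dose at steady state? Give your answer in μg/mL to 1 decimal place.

13.9 μg/mL

k = ln2/t½ = ln2/44 ≈ 0.015753 h⁻¹; fraction remaining f = e^(−kτ) = e^(−0.015753×63) ≈ 0.3707.
At steady state, accumulation factor R = 1/(1 − e^(−kτ)) ≈ 1.5891.
Each bolus raises the concentration by D/Vd = 2228/254 ≈ 8.772 μg/mL.
Cmax,ss = C₀/(1 − f) ≈ 8.772/0.6293 ≈ 13.939 μg/mL.
Peak 13.9 μg/mL vs MTC 19 μg/mL: below toxic threshold.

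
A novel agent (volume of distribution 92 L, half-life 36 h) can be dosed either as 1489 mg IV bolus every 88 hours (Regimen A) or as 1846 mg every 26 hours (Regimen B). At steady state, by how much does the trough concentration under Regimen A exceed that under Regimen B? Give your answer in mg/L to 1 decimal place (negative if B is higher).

-27.2 mg/L

Regimen A: f = (1/2)^(88/36) ≈ 0.1837; Cmin,ss = (1489/92)·f/(1−f) ≈ 3.642 mg/L.
Regimen B: f = (1/2)^(26/36) ≈ 0.6062; Cmin,ss = (1846/92)·f/(1−f) ≈ 30.888 mg/L.
Difference ≈ 3.642 − 30.888 ≈ -27.246 mg/L.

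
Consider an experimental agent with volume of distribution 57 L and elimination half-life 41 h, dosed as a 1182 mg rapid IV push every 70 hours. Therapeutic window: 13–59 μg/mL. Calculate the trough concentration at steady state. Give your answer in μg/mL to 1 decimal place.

9.2 μg/mL

τ/t½ = 70/41 ≈ 1.7073, so fraction remaining f = (1/2)^(70/41) ≈ 0.3062.
Each bolus raises the concentration by D/Vd = 1182/57 ≈ 20.737 μg/mL.
Steady-state trough Cmin,ss = C₀·f/(1−f) ≈ 20.737 × 0.3062/0.6938 ≈ 9.152 μg/mL.
Trough 9.2 μg/mL vs MEC 13 μg/mL: subtherapeutic.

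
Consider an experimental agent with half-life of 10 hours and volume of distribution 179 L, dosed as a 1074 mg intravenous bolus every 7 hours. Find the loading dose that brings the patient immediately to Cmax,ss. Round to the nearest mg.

2794 mg

f = (1/2)^(7/10) ≈ 0.615572; accumulation ratio R = 1/(1−f) ≈ 2.60127.
Loading dose to hit Cmax,ss on first dose: D_load = D_maint·R ≈ 1074 × 2.60127 ≈ 2793.76 mg.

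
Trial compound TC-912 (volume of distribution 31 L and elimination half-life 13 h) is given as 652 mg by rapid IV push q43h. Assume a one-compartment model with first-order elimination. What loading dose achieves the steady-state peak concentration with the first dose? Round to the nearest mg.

f = (1/2)^(43/13) ≈ 0.100992; accumulation ratio R = 1/(1−f) ≈ 1.11234.
Loading dose to hit Cmax,ss on first dose: D_load = D_maint·R ≈ 652 × 1.11234 ≈ 725.25 mg.

725 mg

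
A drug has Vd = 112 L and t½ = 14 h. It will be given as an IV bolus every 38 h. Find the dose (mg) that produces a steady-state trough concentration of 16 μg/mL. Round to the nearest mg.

9968 mg

τ/t½ = 38/14 ≈ 2.7143, so f = (1/2)^(38/14) ≈ 0.152377.
Cmin,ss = (D/Vd)·f/(1−f), so D = Cmin,ss·Vd·(1−f)/f.
D = 16 × 112 × (1−f)/f ≈ 16 × 112 × 5.56267 ≈ 9968.30 mg.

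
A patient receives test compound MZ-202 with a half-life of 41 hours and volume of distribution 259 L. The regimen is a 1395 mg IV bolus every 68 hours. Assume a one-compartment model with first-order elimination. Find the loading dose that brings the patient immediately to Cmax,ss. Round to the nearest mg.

f = (1/2)^(68/41) ≈ 0.316760; accumulation ratio R = 1/(1−f) ≈ 1.46361.
Loading dose to hit Cmax,ss on first dose: D_load = D_maint·R ≈ 1395 × 1.46361 ≈ 2041.74 mg.

2042 mg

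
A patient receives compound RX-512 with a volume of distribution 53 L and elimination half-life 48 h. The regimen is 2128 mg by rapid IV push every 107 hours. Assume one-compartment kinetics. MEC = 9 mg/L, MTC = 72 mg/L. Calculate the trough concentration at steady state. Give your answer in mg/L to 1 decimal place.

10.9 mg/L

Over one 107-h interval, 107/48 ≈ 2.2292 half-lives elapse, leaving f ≈ 0.2133 of each dose.
At steady state, accumulation factor R = 1/(1 − e^(−kτ)) ≈ 1.2711.
Each bolus raises the concentration by D/Vd = 2128/53 ≈ 40.151 mg/L.
Steady-state peak Cmax,ss = C₀·R ≈ 40.151 × 1.2711 ≈ 51.036 mg/L.
One interval later, Cmin,ss = Cmax,ss·e^(−kτ) ≈ 51.036 × 0.2133 ≈ 10.886 mg/L.
Trough 10.9 mg/L vs MEC 9 mg/L: adequate.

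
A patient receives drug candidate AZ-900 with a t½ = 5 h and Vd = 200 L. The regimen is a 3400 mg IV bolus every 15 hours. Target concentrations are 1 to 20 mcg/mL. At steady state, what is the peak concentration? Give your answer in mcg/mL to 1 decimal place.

τ = 15 h = 3 half-lives, so f = (1/2)^3 = 0.125.
Accumulation ratio R = 1/(1 − f) = 1/0.875 = 8/7.
Single-dose peak C₀ = D/Vd = 3400/200 = 17 mcg/mL.
Steady-state peak Cmax,ss = C₀·R = 17 × 8/7 ≈ 19.429 mcg/mL.
Peak 19.4 mcg/mL vs MTC 20 mcg/mL: below toxic threshold.

19.4 mcg/mL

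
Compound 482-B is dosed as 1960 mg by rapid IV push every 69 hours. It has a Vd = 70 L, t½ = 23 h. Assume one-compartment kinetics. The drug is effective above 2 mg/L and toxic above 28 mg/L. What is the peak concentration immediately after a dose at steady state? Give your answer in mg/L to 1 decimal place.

τ = 69 h = 3 half-lives, so f = (1/2)^3 = 0.125.
Accumulation ratio R = 1/(1 − f) = 1/0.875 = 8/7.
Single-dose peak C₀ = D/Vd = 1960/70 = 28 mg/L.
Steady-state peak Cmax,ss = C₀·R = 28 × 8/7 ≈ 32.000 mg/L.
Peak 32.0 mg/L vs MTC 28 mg/L: exceeds toxic threshold.

32.0 mg/L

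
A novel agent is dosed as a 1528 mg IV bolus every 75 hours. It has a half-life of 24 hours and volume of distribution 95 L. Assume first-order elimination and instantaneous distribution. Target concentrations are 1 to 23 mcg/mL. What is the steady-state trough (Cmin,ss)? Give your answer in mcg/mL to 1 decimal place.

2.1 mcg/mL

Over one 75-h interval, 75/24 ≈ 3.125 half-lives elapse, leaving f ≈ 0.1146 of each dose.
Accumulation ratio R = 1/(1 − f) ≈ 1/0.8854 ≈ 1.1294.
Single-dose peak C₀ = D/Vd = 1528/95 ≈ 16.084 mcg/mL.
Cmax,ss = C₀/(1 − f) ≈ 16.084/0.8854 ≈ 18.166 mcg/mL.
Steady-state trough Cmin,ss = Cmax,ss·f ≈ 18.166 × 0.1146 ≈ 2.082 mcg/mL.
Trough 2.1 mcg/mL vs MEC 1 mcg/mL: adequate.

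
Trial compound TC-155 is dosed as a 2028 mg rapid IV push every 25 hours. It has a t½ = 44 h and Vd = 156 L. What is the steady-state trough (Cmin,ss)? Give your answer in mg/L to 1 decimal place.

26.9 mg/L

k = ln2/t½ = ln2/44 ≈ 0.015753 h⁻¹; fraction remaining f = e^(−kτ) = e^(−0.015753×25) ≈ 0.6745.
Single-dose peak C₀ = D/Vd = 2028/156 ≈ 13.000 mg/L.
Steady-state trough Cmin,ss = C₀·f/(1−f) ≈ 13.000 × 0.6745/0.3255 ≈ 26.939 mg/L.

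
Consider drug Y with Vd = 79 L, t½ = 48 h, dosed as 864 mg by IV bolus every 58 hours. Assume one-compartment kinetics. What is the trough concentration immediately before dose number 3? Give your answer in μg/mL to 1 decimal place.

f = (1/2)^(τ/t½) = (1/2)^(58/48) ≈ 0.4328.
C₀ = D/Vd = 864/79 ≈ 10.937 μg/mL.
Before the 3rd dose, 2 doses have been given. Superposition: Cmin = C₀·(f + f²).
≈ 10.937 × (0.4328 + 0.1873) ≈ 10.937 × 0.6201 ≈ 6.782 μg/mL.

6.8 μg/mL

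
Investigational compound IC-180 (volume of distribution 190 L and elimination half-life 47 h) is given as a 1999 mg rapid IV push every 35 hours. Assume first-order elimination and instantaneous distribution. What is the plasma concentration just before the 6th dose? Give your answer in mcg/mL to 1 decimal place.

14.4 mcg/mL

f = (1/2)^(τ/t½) = (1/2)^(35/47) ≈ 0.5968.
C₀ = D/Vd = 1999/190 ≈ 10.521 mcg/mL.
Before the 6th dose, 5 doses have been given. Superposition: Cmin = C₀·(f + f² + … + f^5).
≈ 10.521 × (0.5968 + 0.3562 + 0.2126 + 0.1269 + 0.0757) ≈ 10.521 × 1.3682 ≈ 14.395 mcg/mL.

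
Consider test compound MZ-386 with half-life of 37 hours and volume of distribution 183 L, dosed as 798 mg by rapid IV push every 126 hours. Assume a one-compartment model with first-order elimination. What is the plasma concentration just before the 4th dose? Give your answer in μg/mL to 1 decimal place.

f = (1/2)^(τ/t½) = (1/2)^(126/37) ≈ 0.0944.
C₀ = D/Vd = 798/183 ≈ 4.361 μg/mL.
Before the 4th dose, 3 doses have been given. Superposition: Cmin = C₀·(f + f² + … + f^3).
≈ 4.361 × (0.0944 + 0.0089 + 0.0008) ≈ 4.361 × 0.1041 ≈ 0.454 μg/mL.

0.5 μg/mL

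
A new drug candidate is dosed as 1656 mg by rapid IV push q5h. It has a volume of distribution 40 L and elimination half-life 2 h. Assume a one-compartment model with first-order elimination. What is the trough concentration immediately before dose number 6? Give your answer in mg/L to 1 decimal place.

8.9 mg/L

f = (1/2)^(τ/t½) = (1/2)^(5/2) ≈ 0.1768.
C₀ = D/Vd = 1656/40 ≈ 41.400 mg/L.
Before the 6th dose, 5 doses have been given. Superposition: Cmin = C₀·(f + f² + … + f^5).
≈ 41.400 × (0.1768 + 0.0313 + 0.0055 + 0.0010 + 0.0002) ≈ 41.400 × 0.2148 ≈ 8.893 mg/L.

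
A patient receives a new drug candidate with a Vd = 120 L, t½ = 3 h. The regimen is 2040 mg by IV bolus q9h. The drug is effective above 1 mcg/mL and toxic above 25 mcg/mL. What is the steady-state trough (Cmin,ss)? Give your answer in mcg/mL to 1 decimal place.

2.4 mcg/mL

τ = 9 h = 3 half-lives, so f = (1/2)^3 = 0.125.
At steady state, R = 1/(1 − 0.125) = 8/7.
Single-dose peak C₀ = D/Vd = 2040/120 = 17 mcg/mL.
Steady-state peak Cmax,ss = C₀·R = 17 × 8/7 ≈ 19.429 mcg/mL.
Steady-state trough Cmin,ss = Cmax,ss·f ≈ 19.429 × 0.125 ≈ 2.429 mcg/mL.
Trough 2.4 mcg/mL vs MEC 1 mcg/mL: adequate.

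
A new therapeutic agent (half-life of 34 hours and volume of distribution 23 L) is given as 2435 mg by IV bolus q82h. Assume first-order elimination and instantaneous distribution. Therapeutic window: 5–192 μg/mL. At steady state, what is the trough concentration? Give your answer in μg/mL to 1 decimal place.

24.5 μg/mL

k = ln2/t½ = ln2/34 ≈ 0.020387 h⁻¹; fraction remaining f = e^(−kτ) = e^(−0.020387×82) ≈ 0.1879.
Each bolus raises the concentration by D/Vd = 2435/23 ≈ 105.870 μg/mL.
Steady-state trough Cmin,ss = C₀·f/(1−f) ≈ 105.870 × 0.1879/0.8121 ≈ 24.496 μg/mL.
Trough 24.5 μg/mL vs MEC 5 μg/mL: adequate.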